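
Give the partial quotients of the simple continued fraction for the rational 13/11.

[1; 5, 2]

Run the Euclidean algorithm on 13 and 11; the successive quotients are the partial quotients a_0, a_1, ... (each step inverts the fractional part left over by the previous one):
  13 = 1*11 + 2, so a_0 = 1.
  11 = 5*2 + 1, so a_1 = 5.
  2 = 2*1 + 0, so a_2 = 2.
The remainder reaches 0 after 3 divisions, so the expansion has 3 partial quotients, read off in order.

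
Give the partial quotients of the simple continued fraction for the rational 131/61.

Run the Euclidean algorithm on 131 and 61; the successive quotients are the partial quotients a_0, a_1, ... (each step inverts the fractional part left over by the previous one):
  131 = 2*61 + 9, so a_0 = 2.
  61 = 6*9 + 7, so a_1 = 6.
  9 = 1*7 + 2, so a_2 = 1.
  7 = 3*2 + 1, so a_3 = 3.
  2 = 2*1 + 0, so a_4 = 2.
The remainder reaches 0 after 5 divisions, so the expansion has 5 partial quotients, read off in order.

[2; 6, 1, 3, 2]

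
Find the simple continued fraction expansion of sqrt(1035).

Write x_i = (sqrt(1035) + m_i)/d_i with (m_0, d_0) = (0, 1). a_0 = floor(sqrt(1035)) = 32, since 32^2 = 1024 <= 1035 < 1089 = 33^2.
Iterate m_{i+1} = d_i*a_i - m_i, d_{i+1} = (1035 - m_{i+1}^2)/d_i, a_{i+1} = floor((a_0 + m_{i+1})/d_{i+1}):
  m_1 = 1*32 - 0 = 32, d_1 = (1035 - 32^2)/1 = 11/1 = 11, a_1 = floor((32 + 32)/11) = 5.
  m_2 = 11*5 - 32 = 23, d_2 = (1035 - 23^2)/11 = 506/11 = 46, a_2 = floor((32 + 23)/46) = 1.
  m_3 = 46*1 - 23 = 23, d_3 = (1035 - 23^2)/46 = 506/46 = 11, a_3 = floor((32 + 23)/11) = 5.
  m_4 = 11*5 - 23 = 32, d_4 = (1035 - 32^2)/11 = 11/11 = 1, a_4 = floor((32 + 32)/1) = 64.
  m_5 = 1*64 - 32 = 32, d_5 = (1035 - 32^2)/1 = 11/1 = 11: (m_5, d_5) = (m_1, d_1) = (32, 11), so from here the quotients repeat a_1, ..., a_4; the period length is 4.
Hence the expansion of sqrt(1035) is a_0 = 32 followed by the repeating block 5, 1, 5, 64 (period 4).

[32; (5, 1, 5, 64)]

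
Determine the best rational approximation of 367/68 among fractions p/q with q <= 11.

Expand x = 367/68 as a continued fraction with the Euclidean algorithm:
  367 = 5*68 + 27, so a_0 = 5.
  68 = 2*27 + 14, so a_1 = 2.
  27 = 1*14 + 13, so a_2 = 1.
  14 = 1*13 + 1, so a_3 = 1.
  13 = 13*1 + 0, so a_4 = 13.
so x = [5; 2, 1, 1, 13].
Convergents (p_i = a_i*p_{i-1} + p_{i-2}, q_i = a_i*q_{i-1} + q_{i-2} with p_{-2}=0, p_{-1}=1, q_{-2}=1, q_{-1}=0), until the denominator exceeds 11:
  i=0: a_0=5, p_0 = 5*1 + 0 = 5, q_0 = 5*0 + 1 = 1.
  i=1: a_1=2, p_1 = 2*5 + 1 = 11, q_1 = 2*1 + 0 = 2.
  i=2: a_2=1, p_2 = 1*11 + 5 = 16, q_2 = 1*2 + 1 = 3.
  i=3: a_3=1, p_3 = 1*16 + 11 = 27, q_3 = 1*3 + 2 = 5.
  i=4: a_4=13, p_4 = 13*27 + 16 = 367, q_4 = 13*5 + 3 = 68.
q_4 = 68 > 11, so the last convergent with denominator <= 11 is p_3/q_3 = 27/5.
The closest fraction with denominator <= 11 is either p_3/q_3 or the intermediate fraction (k*p_3 + p_2)/(k*q_3 + q_2) with the largest k >= 1 whose denominator stays <= 11; these approach x as k grows, and every other convergent or intermediate fraction in range is farther away.
Largest k: floor((11 - q_2)/q_3) = floor((11 - 3)/5) = 1.
That gives (1*27 + 16)/(1*5 + 3) = 43/8.
Compare the errors: |x - 27/5| = |367*5 - 27*68|/(68*5) = 1/340, and |x - 43/8| = |367*8 - 43*68|/(68*8) = 12/544.
Cross-multiplying, 1*544 = 544 < 4080 = 12*340, so 1/340 is smaller: the convergent 27/5 is closer to x than 43/8.

27/5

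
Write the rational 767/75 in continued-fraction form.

Run the Euclidean algorithm on 767 and 75; the successive quotients are the partial quotients a_0, a_1, ... (each step inverts the fractional part left over by the previous one):
  767 = 10*75 + 17, so a_0 = 10.
  75 = 4*17 + 7, so a_1 = 4.
  17 = 2*7 + 3, so a_2 = 2.
  7 = 2*3 + 1, so a_3 = 2.
  3 = 3*1 + 0, so a_4 = 3.
The remainder reaches 0 after 5 divisions, so the expansion has 5 partial quotients, read off in order.

[10; 4, 2, 2, 3]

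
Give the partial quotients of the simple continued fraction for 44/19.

[2; 3, 6]

Run the Euclidean algorithm on 44 and 19; the successive quotients are the partial quotients a_0, a_1, ... (each step inverts the fractional part left over by the previous one):
  44 = 2*19 + 6, so a_0 = 2.
  19 = 3*6 + 1, so a_1 = 3.
  6 = 6*1 + 0, so a_2 = 6.
The remainder reaches 0 after 3 divisions, so the expansion has 3 partial quotients, read off in order.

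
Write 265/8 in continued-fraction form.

[33; 8]

Run the Euclidean algorithm on 265 and 8; the successive quotients are the partial quotients a_0, a_1, ... (each step inverts the fractional part left over by the previous one):
  265 = 33*8 + 1, so a_0 = 33.
  8 = 8*1 + 0, so a_1 = 8.
The remainder reaches 0 after 2 divisions, so the expansion has 2 partial quotients, read off in order.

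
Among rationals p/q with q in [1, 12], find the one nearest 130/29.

Expand x = 130/29 as a continued fraction with the Euclidean algorithm:
  130 = 4*29 + 14, so a_0 = 4.
  29 = 2*14 + 1, so a_1 = 2.
  14 = 14*1 + 0, so a_2 = 14.
so x = [4; 2, 14].
Convergents (p_i = a_i*p_{i-1} + p_{i-2}, q_i = a_i*q_{i-1} + q_{i-2} with p_{-2}=0, p_{-1}=1, q_{-2}=1, q_{-1}=0), until the denominator exceeds 12:
  i=0: a_0=4, p_0 = 4*1 + 0 = 4, q_0 = 4*0 + 1 = 1.
  i=1: a_1=2, p_1 = 2*4 + 1 = 9, q_1 = 2*1 + 0 = 2.
  i=2: a_2=14, p_2 = 14*9 + 4 = 130, q_2 = 14*2 + 1 = 29.
q_2 = 29 > 12, so the last convergent with denominator <= 12 is p_1/q_1 = 9/2.
The closest fraction with denominator <= 12 is either p_1/q_1 or the intermediate fraction (k*p_1 + p_0)/(k*q_1 + q_0) with the largest k >= 1 whose denominator stays <= 12; these approach x as k grows, and every other convergent or intermediate fraction in range is farther away.
Largest k: floor((12 - q_0)/q_1) = floor((12 - 1)/2) = 5.
That gives (5*9 + 4)/(5*2 + 1) = 49/11.
Compare the errors: |x - 9/2| = |130*2 - 9*29|/(29*2) = 1/58, and |x - 49/11| = |130*11 - 49*29|/(29*11) = 9/319.
Cross-multiplying, 1*319 = 319 < 522 = 9*58, so 1/58 is smaller: the convergent 9/2 is closer to x than 49/11.

9/2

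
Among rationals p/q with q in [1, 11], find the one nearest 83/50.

5/3

Expand x = 83/50 as a continued fraction with the Euclidean algorithm:
  83 = 1*50 + 33, so a_0 = 1.
  50 = 1*33 + 17, so a_1 = 1.
  33 = 1*17 + 16, so a_2 = 1.
  17 = 1*16 + 1, so a_3 = 1.
  16 = 16*1 + 0, so a_4 = 16.
so x = [1; 1, 1, 1, 16].
Convergents (p_i = a_i*p_{i-1} + p_{i-2}, q_i = a_i*q_{i-1} + q_{i-2} with p_{-2}=0, p_{-1}=1, q_{-2}=1, q_{-1}=0), until the denominator exceeds 11:
  i=0: a_0=1, p_0 = 1*1 + 0 = 1, q_0 = 1*0 + 1 = 1.
  i=1: a_1=1, p_1 = 1*1 + 1 = 2, q_1 = 1*1 + 0 = 1.
  i=2: a_2=1, p_2 = 1*2 + 1 = 3, q_2 = 1*1 + 1 = 2.
  i=3: a_3=1, p_3 = 1*3 + 2 = 5, q_3 = 1*2 + 1 = 3.
  i=4: a_4=16, p_4 = 16*5 + 3 = 83, q_4 = 16*3 + 2 = 50.
q_4 = 50 > 11, so the last convergent with denominator <= 11 is p_3/q_3 = 5/3.
The closest fraction with denominator <= 11 is either p_3/q_3 or the intermediate fraction (k*p_3 + p_2)/(k*q_3 + q_2) with the largest k >= 1 whose denominator stays <= 11; these approach x as k grows, and every other convergent or intermediate fraction in range is farther away.
Largest k: floor((11 - q_2)/q_3) = floor((11 - 2)/3) = 3.
That gives (3*5 + 3)/(3*3 + 2) = 18/11.
Compare the errors: |x - 5/3| = |83*3 - 5*50|/(50*3) = 1/150, and |x - 18/11| = |83*11 - 18*50|/(50*11) = 13/550.
Cross-multiplying, 1*550 = 550 < 1950 = 13*150, so 1/150 is smaller: the convergent 5/3 is closer to x than 18/11.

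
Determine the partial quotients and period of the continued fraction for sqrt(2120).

[46; (23, 92)]

Write x_i = (sqrt(2120) + m_i)/d_i with (m_0, d_0) = (0, 1). a_0 = floor(sqrt(2120)) = 46, since 46^2 = 2116 <= 2120 < 2209 = 47^2.
Iterate m_{i+1} = d_i*a_i - m_i, d_{i+1} = (2120 - m_{i+1}^2)/d_i, a_{i+1} = floor((a_0 + m_{i+1})/d_{i+1}):
  m_1 = 1*46 - 0 = 46, d_1 = (2120 - 46^2)/1 = 4/1 = 4, a_1 = floor((46 + 46)/4) = 23.
  m_2 = 4*23 - 46 = 46, d_2 = (2120 - 46^2)/4 = 4/4 = 1, a_2 = floor((46 + 46)/1) = 92.
  m_3 = 1*92 - 46 = 46, d_3 = (2120 - 46^2)/1 = 4/1 = 4: (m_3, d_3) = (m_1, d_1) = (46, 4), so from here the quotients repeat a_1, a_2; the period length is 2.
Hence the expansion of sqrt(2120) is a_0 = 46 followed by the repeating block 23, 92 (period 2).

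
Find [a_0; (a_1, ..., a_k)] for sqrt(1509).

Write x_i = (sqrt(1509) + m_i)/d_i with (m_0, d_0) = (0, 1). a_0 = floor(sqrt(1509)) = 38, since 38^2 = 1444 <= 1509 < 1521 = 39^2.
Iterate m_{i+1} = d_i*a_i - m_i, d_{i+1} = (1509 - m_{i+1}^2)/d_i, a_{i+1} = floor((a_0 + m_{i+1})/d_{i+1}):
  m_1 = 1*38 - 0 = 38, d_1 = (1509 - 38^2)/1 = 65/1 = 65, a_1 = floor((38 + 38)/65) = 1.
  m_2 = 65*1 - 38 = 27, d_2 = (1509 - 27^2)/65 = 780/65 = 12, a_2 = floor((38 + 27)/12) = 5.
  m_3 = 12*5 - 27 = 33, d_3 = (1509 - 33^2)/12 = 420/12 = 35, a_3 = floor((38 + 33)/35) = 2.
  m_4 = 35*2 - 33 = 37, d_4 = (1509 - 37^2)/35 = 140/35 = 4, a_4 = floor((38 + 37)/4) = 18.
  m_5 = 4*18 - 37 = 35, d_5 = (1509 - 35^2)/4 = 284/4 = 71, a_5 = floor((38 + 35)/71) = 1.
  m_6 = 71*1 - 35 = 36, d_6 = (1509 - 36^2)/71 = 213/71 = 3, a_6 = floor((38 + 36)/3) = 24.
  m_7 = 3*24 - 36 = 36, d_7 = (1509 - 36^2)/3 = 213/3 = 71, a_7 = floor((38 + 36)/71) = 1.
  m_8 = 71*1 - 36 = 35, d_8 = (1509 - 35^2)/71 = 284/71 = 4, a_8 = floor((38 + 35)/4) = 18.
  m_9 = 4*18 - 35 = 37, d_9 = (1509 - 37^2)/4 = 140/4 = 35, a_9 = floor((38 + 37)/35) = 2.
  m_10 = 35*2 - 37 = 33, d_10 = (1509 - 33^2)/35 = 420/35 = 12, a_10 = floor((38 + 33)/12) = 5.
  m_11 = 12*5 - 33 = 27, d_11 = (1509 - 27^2)/12 = 780/12 = 65, a_11 = floor((38 + 27)/65) = 1.
  m_12 = 65*1 - 27 = 38, d_12 = (1509 - 38^2)/65 = 65/65 = 1, a_12 = floor((38 + 38)/1) = 76.
  m_13 = 1*76 - 38 = 38, d_13 = (1509 - 38^2)/1 = 65/1 = 65: (m_13, d_13) = (m_1, d_1) = (38, 65), so from here the quotients repeat a_1, ..., a_12; the period length is 12.
Hence the expansion of sqrt(1509) is a_0 = 38 followed by the repeating block 1, 5, 2, 18, 1, 24, 1, 18, 2, 5, 1, 76 (period 12).

[38; (1, 5, 2, 18, 1, 24, 1, 18, 2, 5, 1, 76)]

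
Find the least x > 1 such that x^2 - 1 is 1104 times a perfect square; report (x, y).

(x, y) = (7775, 234)

First expand sqrt(1104) as a continued fraction. With x_i = (sqrt(1104) + m_i)/d_i and (m_0, d_0) = (0, 1): a_0 = floor(sqrt(1104)) = 33, since 33^2 = 1089 <= 1104 < 1156 = 34^2.
Iterate m_{i+1} = d_i*a_i - m_i, d_{i+1} = (1104 - m_{i+1}^2)/d_i, a_{i+1} = floor((a_0 + m_{i+1})/d_{i+1}):
  m_1 = 1*33 - 0 = 33, d_1 = (1104 - 33^2)/1 = 15/1 = 15, a_1 = floor((33 + 33)/15) = 4.
  m_2 = 15*4 - 33 = 27, d_2 = (1104 - 27^2)/15 = 375/15 = 25, a_2 = floor((33 + 27)/25) = 2.
  m_3 = 25*2 - 27 = 23, d_3 = (1104 - 23^2)/25 = 575/25 = 23, a_3 = floor((33 + 23)/23) = 2.
  m_4 = 23*2 - 23 = 23, d_4 = (1104 - 23^2)/23 = 575/23 = 25, a_4 = floor((33 + 23)/25) = 2.
  m_5 = 25*2 - 23 = 27, d_5 = (1104 - 27^2)/25 = 375/25 = 15, a_5 = floor((33 + 27)/15) = 4.
  m_6 = 15*4 - 27 = 33, d_6 = (1104 - 33^2)/15 = 15/15 = 1, a_6 = floor((33 + 33)/1) = 66.
  m_7 = 1*66 - 33 = 33, d_7 = (1104 - 33^2)/1 = 15/1 = 15: (m_7, d_7) = (m_1, d_1) = (33, 15), so from here the quotients repeat a_1, ..., a_6; the period length is 6.
So sqrt(1104) = [33; (4, 2, 2, 2, 4, 66)] with period length k = 6.
k is even, so the fundamental solution of x^2 - 1104y^2 = 1 is (p_{k-1}, q_{k-1}) = (p_5, q_5); compute convergents through index 5.
Convergents (p_i = a_i*p_{i-1} + p_{i-2}, q_i = a_i*q_{i-1} + q_{i-2} with p_{-2}=0, p_{-1}=1, q_{-2}=1, q_{-1}=0):
  i=0: a_0=33, p_0 = 33*1 + 0 = 33, q_0 = 33*0 + 1 = 1.
  i=1: a_1=4, p_1 = 4*33 + 1 = 133, q_1 = 4*1 + 0 = 4.
  i=2: a_2=2, p_2 = 2*133 + 33 = 299, q_2 = 2*4 + 1 = 9.
  i=3: a_3=2, p_3 = 2*299 + 133 = 731, q_3 = 2*9 + 4 = 22.
  i=4: a_4=2, p_4 = 2*731 + 299 = 1761, q_4 = 2*22 + 9 = 53.
  i=5: a_5=4, p_5 = 4*1761 + 731 = 7775, q_5 = 4*53 + 22 = 234.
Check: 7775^2 - 1104*234^2 = 60450625 - 60450624 = 1, so (x, y) = (7775, 234) solves the equation, and by the theorem it is the least positive solution.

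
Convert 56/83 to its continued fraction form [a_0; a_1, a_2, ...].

[0; 1, 2, 13, 2]

Run the Euclidean algorithm on 56 and 83; the successive quotients are the partial quotients a_0, a_1, ... (each step inverts the fractional part left over by the previous one):
  56 = 0*83 + 56, so a_0 = 0.
  83 = 1*56 + 27, so a_1 = 1.
  56 = 2*27 + 2, so a_2 = 2.
  27 = 13*2 + 1, so a_3 = 13.
  2 = 2*1 + 0, so a_4 = 2.
The remainder reaches 0 after 5 divisions, so the expansion has 5 partial quotients, read off in order.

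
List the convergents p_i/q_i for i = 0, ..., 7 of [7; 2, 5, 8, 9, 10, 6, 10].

Using the convergent recurrence p_i = a_i*p_{i-1} + p_{i-2}, q_i = a_i*q_{i-1} + q_{i-2} with p_{-2}=0, p_{-1}=1, q_{-2}=1, q_{-1}=0:
  i=0: a_0=7, p_0 = 7*1 + 0 = 7, q_0 = 7*0 + 1 = 1.
  i=1: a_1=2, p_1 = 2*7 + 1 = 15, q_1 = 2*1 + 0 = 2.
  i=2: a_2=5, p_2 = 5*15 + 7 = 82, q_2 = 5*2 + 1 = 11.
  i=3: a_3=8, p_3 = 8*82 + 15 = 671, q_3 = 8*11 + 2 = 90.
  i=4: a_4=9, p_4 = 9*671 + 82 = 6121, q_4 = 9*90 + 11 = 821.
  i=5: a_5=10, p_5 = 10*6121 + 671 = 61881, q_5 = 10*821 + 90 = 8300.
  i=6: a_6=6, p_6 = 6*61881 + 6121 = 377407, q_6 = 6*8300 + 821 = 50621.
  i=7: a_7=10, p_7 = 10*377407 + 61881 = 3835951, q_7 = 10*50621 + 8300 = 514510.

7/1, 15/2, 82/11, 671/90, 6121/821, 61881/8300, 377407/50621, 3835951/514510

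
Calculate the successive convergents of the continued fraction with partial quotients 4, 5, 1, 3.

4/1, 21/5, 25/6, 96/23

Using the convergent recurrence p_i = a_i*p_{i-1} + p_{i-2}, q_i = a_i*q_{i-1} + q_{i-2} with p_{-2}=0, p_{-1}=1, q_{-2}=1, q_{-1}=0:
  i=0: a_0=4, p_0 = 4*1 + 0 = 4, q_0 = 4*0 + 1 = 1.
  i=1: a_1=5, p_1 = 5*4 + 1 = 21, q_1 = 5*1 + 0 = 5.
  i=2: a_2=1, p_2 = 1*21 + 4 = 25, q_2 = 1*5 + 1 = 6.
  i=3: a_3=3, p_3 = 3*25 + 21 = 96, q_3 = 3*6 + 5 = 23.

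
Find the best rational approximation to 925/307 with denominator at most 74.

223/74

Expand x = 925/307 as a continued fraction with the Euclidean algorithm:
  925 = 3*307 + 4, so a_0 = 3.
  307 = 76*4 + 3, so a_1 = 76.
  4 = 1*3 + 1, so a_2 = 1.
  3 = 3*1 + 0, so a_3 = 3.
so x = [3; 76, 1, 3].
Convergents (p_i = a_i*p_{i-1} + p_{i-2}, q_i = a_i*q_{i-1} + q_{i-2} with p_{-2}=0, p_{-1}=1, q_{-2}=1, q_{-1}=0), until the denominator exceeds 74:
  i=0: a_0=3, p_0 = 3*1 + 0 = 3, q_0 = 3*0 + 1 = 1.
  i=1: a_1=76, p_1 = 76*3 + 1 = 229, q_1 = 76*1 + 0 = 76.
q_1 = 76 > 74, so the last convergent with denominator <= 74 is p_0/q_0 = 3/1.
The closest fraction with denominator <= 74 is either p_0/q_0 or the intermediate fraction (k*p_0 + p_{-1})/(k*q_0 + q_{-1}) with the largest k >= 1 whose denominator stays <= 74; these approach x as k grows, and every other convergent or intermediate fraction in range is farther away.
Largest k: floor((74 - q_{-1})/q_0) = floor((74 - 0)/1) = 74 (using the seeds p_{-1} = 1, q_{-1} = 0).
That gives (74*3 + 1)/(74*1 + 0) = 223/74.
Compare the errors: |x - 3/1| = |925*1 - 3*307|/(307*1) = 4/307, and |x - 223/74| = |925*74 - 223*307|/(307*74) = 11/22718.
Cross-multiplying, 11*307 = 3377 < 90872 = 4*22718, so 11/22718 is smaller: the intermediate fraction 223/74 is closer to x than 3/1.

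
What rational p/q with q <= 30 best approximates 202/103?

Expand x = 202/103 as a continued fraction with the Euclidean algorithm:
  202 = 1*103 + 99, so a_0 = 1.
  103 = 1*99 + 4, so a_1 = 1.
  99 = 24*4 + 3, so a_2 = 24.
  4 = 1*3 + 1, so a_3 = 1.
  3 = 3*1 + 0, so a_4 = 3.
so x = [1; 1, 24, 1, 3].
Convergents (p_i = a_i*p_{i-1} + p_{i-2}, q_i = a_i*q_{i-1} + q_{i-2} with p_{-2}=0, p_{-1}=1, q_{-2}=1, q_{-1}=0), until the denominator exceeds 30:
  i=0: a_0=1, p_0 = 1*1 + 0 = 1, q_0 = 1*0 + 1 = 1.
  i=1: a_1=1, p_1 = 1*1 + 1 = 2, q_1 = 1*1 + 0 = 1.
  i=2: a_2=24, p_2 = 24*2 + 1 = 49, q_2 = 24*1 + 1 = 25.
  i=3: a_3=1, p_3 = 1*49 + 2 = 51, q_3 = 1*25 + 1 = 26.
  i=4: a_4=3, p_4 = 3*51 + 49 = 202, q_4 = 3*26 + 25 = 103.
q_4 = 103 > 30, so the last convergent with denominator <= 30 is p_3/q_3 = 51/26.
The closest fraction with denominator <= 30 is either p_3/q_3 or the intermediate fraction (k*p_3 + p_2)/(k*q_3 + q_2) with the largest k >= 1 whose denominator stays <= 30; these approach x as k grows, and every other convergent or intermediate fraction in range is farther away.
Largest k: floor((30 - q_2)/q_3) = floor((30 - 25)/26) = 0.
Since k = 0, no intermediate fraction beyond p_3/q_3 has denominator <= 30, so the convergent 51/26 is the closest (its error is |202*26 - 51*103|/(103*26) = 1/2678).

51/26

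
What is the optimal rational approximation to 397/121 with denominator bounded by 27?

Expand x = 397/121 as a continued fraction with the Euclidean algorithm:
  397 = 3*121 + 34, so a_0 = 3.
  121 = 3*34 + 19, so a_1 = 3.
  34 = 1*19 + 15, so a_2 = 1.
  19 = 1*15 + 4, so a_3 = 1.
  15 = 3*4 + 3, so a_4 = 3.
  4 = 1*3 + 1, so a_5 = 1.
  3 = 3*1 + 0, so a_6 = 3.
so x = [3; 3, 1, 1, 3, 1, 3].
Convergents (p_i = a_i*p_{i-1} + p_{i-2}, q_i = a_i*q_{i-1} + q_{i-2} with p_{-2}=0, p_{-1}=1, q_{-2}=1, q_{-1}=0), until the denominator exceeds 27:
  i=0: a_0=3, p_0 = 3*1 + 0 = 3, q_0 = 3*0 + 1 = 1.
  i=1: a_1=3, p_1 = 3*3 + 1 = 10, q_1 = 3*1 + 0 = 3.
  i=2: a_2=1, p_2 = 1*10 + 3 = 13, q_2 = 1*3 + 1 = 4.
  i=3: a_3=1, p_3 = 1*13 + 10 = 23, q_3 = 1*4 + 3 = 7.
  i=4: a_4=3, p_4 = 3*23 + 13 = 82, q_4 = 3*7 + 4 = 25.
  i=5: a_5=1, p_5 = 1*82 + 23 = 105, q_5 = 1*25 + 7 = 32.
q_5 = 32 > 27, so the last convergent with denominator <= 27 is p_4/q_4 = 82/25.
The closest fraction with denominator <= 27 is either p_4/q_4 or the intermediate fraction (k*p_4 + p_3)/(k*q_4 + q_3) with the largest k >= 1 whose denominator stays <= 27; these approach x as k grows, and every other convergent or intermediate fraction in range is farther away.
Largest k: floor((27 - q_3)/q_4) = floor((27 - 7)/25) = 0.
Since k = 0, no intermediate fraction beyond p_4/q_4 has denominator <= 27, so the convergent 82/25 is the closest (its error is |397*25 - 82*121|/(121*25) = 3/3025).

82/25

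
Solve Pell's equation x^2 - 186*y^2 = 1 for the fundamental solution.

(x, y) = (7501, 550)

First expand sqrt(186) as a continued fraction. With x_i = (sqrt(186) + m_i)/d_i and (m_0, d_0) = (0, 1): a_0 = floor(sqrt(186)) = 13, since 13^2 = 169 <= 186 < 196 = 14^2.
Iterate m_{i+1} = d_i*a_i - m_i, d_{i+1} = (186 - m_{i+1}^2)/d_i, a_{i+1} = floor((a_0 + m_{i+1})/d_{i+1}):
  m_1 = 1*13 - 0 = 13, d_1 = (186 - 13^2)/1 = 17/1 = 17, a_1 = floor((13 + 13)/17) = 1.
  m_2 = 17*1 - 13 = 4, d_2 = (186 - 4^2)/17 = 170/17 = 10, a_2 = floor((13 + 4)/10) = 1.
  m_3 = 10*1 - 4 = 6, d_3 = (186 - 6^2)/10 = 150/10 = 15, a_3 = floor((13 + 6)/15) = 1.
  m_4 = 15*1 - 6 = 9, d_4 = (186 - 9^2)/15 = 105/15 = 7, a_4 = floor((13 + 9)/7) = 3.
  m_5 = 7*3 - 9 = 12, d_5 = (186 - 12^2)/7 = 42/7 = 6, a_5 = floor((13 + 12)/6) = 4.
  m_6 = 6*4 - 12 = 12, d_6 = (186 - 12^2)/6 = 42/6 = 7, a_6 = floor((13 + 12)/7) = 3.
  m_7 = 7*3 - 12 = 9, d_7 = (186 - 9^2)/7 = 105/7 = 15, a_7 = floor((13 + 9)/15) = 1.
  m_8 = 15*1 - 9 = 6, d_8 = (186 - 6^2)/15 = 150/15 = 10, a_8 = floor((13 + 6)/10) = 1.
  m_9 = 10*1 - 6 = 4, d_9 = (186 - 4^2)/10 = 170/10 = 17, a_9 = floor((13 + 4)/17) = 1.
  m_10 = 17*1 - 4 = 13, d_10 = (186 - 13^2)/17 = 17/17 = 1, a_10 = floor((13 + 13)/1) = 26.
  m_11 = 1*26 - 13 = 13, d_11 = (186 - 13^2)/1 = 17/1 = 17: (m_11, d_11) = (m_1, d_1) = (13, 17), so from here the quotients repeat a_1, ..., a_10; the period length is 10.
So sqrt(186) = [13; (1, 1, 1, 3, 4, 3, 1, 1, 1, 26)] with period length k = 10.
k is even, so the fundamental solution of x^2 - 186y^2 = 1 is (p_{k-1}, q_{k-1}) = (p_9, q_9); compute convergents through index 9.
Convergents (p_i = a_i*p_{i-1} + p_{i-2}, q_i = a_i*q_{i-1} + q_{i-2} with p_{-2}=0, p_{-1}=1, q_{-2}=1, q_{-1}=0):
  i=0: a_0=13, p_0 = 13*1 + 0 = 13, q_0 = 13*0 + 1 = 1.
  i=1: a_1=1, p_1 = 1*13 + 1 = 14, q_1 = 1*1 + 0 = 1.
  i=2: a_2=1, p_2 = 1*14 + 13 = 27, q_2 = 1*1 + 1 = 2.
  i=3: a_3=1, p_3 = 1*27 + 14 = 41, q_3 = 1*2 + 1 = 3.
  i=4: a_4=3, p_4 = 3*41 + 27 = 150, q_4 = 3*3 + 2 = 11.
  i=5: a_5=4, p_5 = 4*150 + 41 = 641, q_5 = 4*11 + 3 = 47.
  i=6: a_6=3, p_6 = 3*641 + 150 = 2073, q_6 = 3*47 + 11 = 152.
  i=7: a_7=1, p_7 = 1*2073 + 641 = 2714, q_7 = 1*152 + 47 = 199.
  i=8: a_8=1, p_8 = 1*2714 + 2073 = 4787, q_8 = 1*199 + 152 = 351.
  i=9: a_9=1, p_9 = 1*4787 + 2714 = 7501, q_9 = 1*351 + 199 = 550.
Check: 7501^2 - 186*550^2 = 56265001 - 56265000 = 1, so (x, y) = (7501, 550) solves the equation, and by the theorem it is the least positive solution.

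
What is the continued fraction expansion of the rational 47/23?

Run the Euclidean algorithm on 47 and 23; the successive quotients are the partial quotients a_0, a_1, ... (each step inverts the fractional part left over by the previous one):
  47 = 2*23 + 1, so a_0 = 2.
  23 = 23*1 + 0, so a_1 = 23.
The remainder reaches 0 after 2 divisions, so the expansion has 2 partial quotients, read off in order.

[2; 23]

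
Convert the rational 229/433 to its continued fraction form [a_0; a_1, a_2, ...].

[0; 1, 1, 8, 6, 4]

Run the Euclidean algorithm on 229 and 433; the successive quotients are the partial quotients a_0, a_1, ... (each step inverts the fractional part left over by the previous one):
  229 = 0*433 + 229, so a_0 = 0.
  433 = 1*229 + 204, so a_1 = 1.
  229 = 1*204 + 25, so a_2 = 1.
  204 = 8*25 + 4, so a_3 = 8.
  25 = 6*4 + 1, so a_4 = 6.
  4 = 4*1 + 0, so a_5 = 4.
The remainder reaches 0 after 6 divisions, so the expansion has 6 partial quotients, read off in order.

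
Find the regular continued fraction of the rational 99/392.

Run the Euclidean algorithm on 99 and 392; the successive quotients are the partial quotients a_0, a_1, ... (each step inverts the fractional part left over by the previous one):
  99 = 0*392 + 99, so a_0 = 0.
  392 = 3*99 + 95, so a_1 = 3.
  99 = 1*95 + 4, so a_2 = 1.
  95 = 23*4 + 3, so a_3 = 23.
  4 = 1*3 + 1, so a_4 = 1.
  3 = 3*1 + 0, so a_5 = 3.
The remainder reaches 0 after 6 divisions, so the expansion has 6 partial quotients, read off in order.

[0; 3, 1, 23, 1, 3]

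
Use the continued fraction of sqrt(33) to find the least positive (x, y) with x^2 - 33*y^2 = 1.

(x, y) = (23, 4)

First expand sqrt(33) as a continued fraction. With x_i = (sqrt(33) + m_i)/d_i and (m_0, d_0) = (0, 1): a_0 = floor(sqrt(33)) = 5, since 5^2 = 25 <= 33 < 36 = 6^2.
Iterate m_{i+1} = d_i*a_i - m_i, d_{i+1} = (33 - m_{i+1}^2)/d_i, a_{i+1} = floor((a_0 + m_{i+1})/d_{i+1}):
  m_1 = 1*5 - 0 = 5, d_1 = (33 - 5^2)/1 = 8/1 = 8, a_1 = floor((5 + 5)/8) = 1.
  m_2 = 8*1 - 5 = 3, d_2 = (33 - 3^2)/8 = 24/8 = 3, a_2 = floor((5 + 3)/3) = 2.
  m_3 = 3*2 - 3 = 3, d_3 = (33 - 3^2)/3 = 24/3 = 8, a_3 = floor((5 + 3)/8) = 1.
  m_4 = 8*1 - 3 = 5, d_4 = (33 - 5^2)/8 = 8/8 = 1, a_4 = floor((5 + 5)/1) = 10.
  m_5 = 1*10 - 5 = 5, d_5 = (33 - 5^2)/1 = 8/1 = 8: (m_5, d_5) = (m_1, d_1) = (5, 8), so from here the quotients repeat a_1, ..., a_4; the period length is 4.
So sqrt(33) = [5; (1, 2, 1, 10)] with period length k = 4.
k is even, so the fundamental solution of x^2 - 33y^2 = 1 is (p_{k-1}, q_{k-1}) = (p_3, q_3); compute convergents through index 3.
Convergents (p_i = a_i*p_{i-1} + p_{i-2}, q_i = a_i*q_{i-1} + q_{i-2} with p_{-2}=0, p_{-1}=1, q_{-2}=1, q_{-1}=0):
  i=0: a_0=5, p_0 = 5*1 + 0 = 5, q_0 = 5*0 + 1 = 1.
  i=1: a_1=1, p_1 = 1*5 + 1 = 6, q_1 = 1*1 + 0 = 1.
  i=2: a_2=2, p_2 = 2*6 + 5 = 17, q_2 = 2*1 + 1 = 3.
  i=3: a_3=1, p_3 = 1*17 + 6 = 23, q_3 = 1*3 + 1 = 4.
Check: 23^2 - 33*4^2 = 529 - 528 = 1, so (x, y) = (23, 4) solves the equation, and by the theorem it is the least positive solution.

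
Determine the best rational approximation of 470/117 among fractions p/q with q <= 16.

4/1

Expand x = 470/117 as a continued fraction with the Euclidean algorithm:
  470 = 4*117 + 2, so a_0 = 4.
  117 = 58*2 + 1, so a_1 = 58.
  2 = 2*1 + 0, so a_2 = 2.
so x = [4; 58, 2].
Convergents (p_i = a_i*p_{i-1} + p_{i-2}, q_i = a_i*q_{i-1} + q_{i-2} with p_{-2}=0, p_{-1}=1, q_{-2}=1, q_{-1}=0), until the denominator exceeds 16:
  i=0: a_0=4, p_0 = 4*1 + 0 = 4, q_0 = 4*0 + 1 = 1.
  i=1: a_1=58, p_1 = 58*4 + 1 = 233, q_1 = 58*1 + 0 = 58.
q_1 = 58 > 16, so the last convergent with denominator <= 16 is p_0/q_0 = 4/1.
The closest fraction with denominator <= 16 is either p_0/q_0 or the intermediate fraction (k*p_0 + p_{-1})/(k*q_0 + q_{-1}) with the largest k >= 1 whose denominator stays <= 16; these approach x as k grows, and every other convergent or intermediate fraction in range is farther away.
Largest k: floor((16 - q_{-1})/q_0) = floor((16 - 0)/1) = 16 (using the seeds p_{-1} = 1, q_{-1} = 0).
That gives (16*4 + 1)/(16*1 + 0) = 65/16.
Compare the errors: |x - 4/1| = |470*1 - 4*117|/(117*1) = 2/117, and |x - 65/16| = |470*16 - 65*117|/(117*16) = 85/1872.
Cross-multiplying, 2*1872 = 3744 < 9945 = 85*117, so 2/117 is smaller: the convergent 4/1 is closer to x than 65/16.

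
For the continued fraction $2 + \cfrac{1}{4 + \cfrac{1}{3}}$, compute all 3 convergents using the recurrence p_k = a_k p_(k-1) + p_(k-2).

2/1, 9/4, 29/13

Using the convergent recurrence p_i = a_i*p_{i-1} + p_{i-2}, q_i = a_i*q_{i-1} + q_{i-2} with p_{-2}=0, p_{-1}=1, q_{-2}=1, q_{-1}=0:
  i=0: a_0=2, p_0 = 2*1 + 0 = 2, q_0 = 2*0 + 1 = 1.
  i=1: a_1=4, p_1 = 4*2 + 1 = 9, q_1 = 4*1 + 0 = 4.
  i=2: a_2=3, p_2 = 3*9 + 2 = 29, q_2 = 3*4 + 1 = 13.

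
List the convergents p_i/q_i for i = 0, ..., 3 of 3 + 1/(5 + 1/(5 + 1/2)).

Using the convergent recurrence p_i = a_i*p_{i-1} + p_{i-2}, q_i = a_i*q_{i-1} + q_{i-2} with p_{-2}=0, p_{-1}=1, q_{-2}=1, q_{-1}=0:
  i=0: a_0=3, p_0 = 3*1 + 0 = 3, q_0 = 3*0 + 1 = 1.
  i=1: a_1=5, p_1 = 5*3 + 1 = 16, q_1 = 5*1 + 0 = 5.
  i=2: a_2=5, p_2 = 5*16 + 3 = 83, q_2 = 5*5 + 1 = 26.
  i=3: a_3=2, p_3 = 2*83 + 16 = 182, q_3 = 2*26 + 5 = 57.

3/1, 16/5, 83/26, 182/57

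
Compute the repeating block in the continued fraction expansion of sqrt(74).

[8; (1, 1, 1, 1, 16)]

Write x_i = (sqrt(74) + m_i)/d_i with (m_0, d_0) = (0, 1). a_0 = floor(sqrt(74)) = 8, since 8^2 = 64 <= 74 < 81 = 9^2.
Iterate m_{i+1} = d_i*a_i - m_i, d_{i+1} = (74 - m_{i+1}^2)/d_i, a_{i+1} = floor((a_0 + m_{i+1})/d_{i+1}):
  m_1 = 1*8 - 0 = 8, d_1 = (74 - 8^2)/1 = 10/1 = 10, a_1 = floor((8 + 8)/10) = 1.
  m_2 = 10*1 - 8 = 2, d_2 = (74 - 2^2)/10 = 70/10 = 7, a_2 = floor((8 + 2)/7) = 1.
  m_3 = 7*1 - 2 = 5, d_3 = (74 - 5^2)/7 = 49/7 = 7, a_3 = floor((8 + 5)/7) = 1.
  m_4 = 7*1 - 5 = 2, d_4 = (74 - 2^2)/7 = 70/7 = 10, a_4 = floor((8 + 2)/10) = 1.
  m_5 = 10*1 - 2 = 8, d_5 = (74 - 8^2)/10 = 10/10 = 1, a_5 = floor((8 + 8)/1) = 16.
  m_6 = 1*16 - 8 = 8, d_6 = (74 - 8^2)/1 = 10/1 = 10: (m_6, d_6) = (m_1, d_1) = (8, 10), so from here the quotients repeat a_1, ..., a_5; the period length is 5.
Hence the expansion of sqrt(74) is a_0 = 8 followed by the repeating block 1, 1, 1, 1, 16 (period 5).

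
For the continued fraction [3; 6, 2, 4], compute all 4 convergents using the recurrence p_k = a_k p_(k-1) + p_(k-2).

Using the convergent recurrence p_i = a_i*p_{i-1} + p_{i-2}, q_i = a_i*q_{i-1} + q_{i-2} with p_{-2}=0, p_{-1}=1, q_{-2}=1, q_{-1}=0:
  i=0: a_0=3, p_0 = 3*1 + 0 = 3, q_0 = 3*0 + 1 = 1.
  i=1: a_1=6, p_1 = 6*3 + 1 = 19, q_1 = 6*1 + 0 = 6.
  i=2: a_2=2, p_2 = 2*19 + 3 = 41, q_2 = 2*6 + 1 = 13.
  i=3: a_3=4, p_3 = 4*41 + 19 = 183, q_3 = 4*13 + 6 = 58.

3/1, 19/6, 41/13, 183/58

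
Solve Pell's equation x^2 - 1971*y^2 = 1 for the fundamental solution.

First expand sqrt(1971) as a continued fraction. With x_i = (sqrt(1971) + m_i)/d_i and (m_0, d_0) = (0, 1): a_0 = floor(sqrt(1971)) = 44, since 44^2 = 1936 <= 1971 < 2025 = 45^2.
Iterate m_{i+1} = d_i*a_i - m_i, d_{i+1} = (1971 - m_{i+1}^2)/d_i, a_{i+1} = floor((a_0 + m_{i+1})/d_{i+1}):
  m_1 = 1*44 - 0 = 44, d_1 = (1971 - 44^2)/1 = 35/1 = 35, a_1 = floor((44 + 44)/35) = 2.
  m_2 = 35*2 - 44 = 26, d_2 = (1971 - 26^2)/35 = 1295/35 = 37, a_2 = floor((44 + 26)/37) = 1.
  m_3 = 37*1 - 26 = 11, d_3 = (1971 - 11^2)/37 = 1850/37 = 50, a_3 = floor((44 + 11)/50) = 1.
  m_4 = 50*1 - 11 = 39, d_4 = (1971 - 39^2)/50 = 450/50 = 9, a_4 = floor((44 + 39)/9) = 9.
  m_5 = 9*9 - 39 = 42, d_5 = (1971 - 42^2)/9 = 207/9 = 23, a_5 = floor((44 + 42)/23) = 3.
  m_6 = 23*3 - 42 = 27, d_6 = (1971 - 27^2)/23 = 1242/23 = 54, a_6 = floor((44 + 27)/54) = 1.
  m_7 = 54*1 - 27 = 27, d_7 = (1971 - 27^2)/54 = 1242/54 = 23, a_7 = floor((44 + 27)/23) = 3.
  m_8 = 23*3 - 27 = 42, d_8 = (1971 - 42^2)/23 = 207/23 = 9, a_8 = floor((44 + 42)/9) = 9.
  m_9 = 9*9 - 42 = 39, d_9 = (1971 - 39^2)/9 = 450/9 = 50, a_9 = floor((44 + 39)/50) = 1.
  m_10 = 50*1 - 39 = 11, d_10 = (1971 - 11^2)/50 = 1850/50 = 37, a_10 = floor((44 + 11)/37) = 1.
  m_11 = 37*1 - 11 = 26, d_11 = (1971 - 26^2)/37 = 1295/37 = 35, a_11 = floor((44 + 26)/35) = 2.
  m_12 = 35*2 - 26 = 44, d_12 = (1971 - 44^2)/35 = 35/35 = 1, a_12 = floor((44 + 44)/1) = 88.
  m_13 = 1*88 - 44 = 44, d_13 = (1971 - 44^2)/1 = 35/1 = 35: (m_13, d_13) = (m_1, d_1) = (44, 35), so from here the quotients repeat a_1, ..., a_12; the period length is 12.
So sqrt(1971) = [44; (2, 1, 1, 9, 3, 1, 3, 9, 1, 1, 2, 88)] with period length k = 12.
k is even, so the fundamental solution of x^2 - 1971y^2 = 1 is (p_{k-1}, q_{k-1}) = (p_11, q_11); compute convergents through index 11.
Convergents (p_i = a_i*p_{i-1} + p_{i-2}, q_i = a_i*q_{i-1} + q_{i-2} with p_{-2}=0, p_{-1}=1, q_{-2}=1, q_{-1}=0):
  i=0: a_0=44, p_0 = 44*1 + 0 = 44, q_0 = 44*0 + 1 = 1.
  i=1: a_1=2, p_1 = 2*44 + 1 = 89, q_1 = 2*1 + 0 = 2.
  i=2: a_2=1, p_2 = 1*89 + 44 = 133, q_2 = 1*2 + 1 = 3.
  i=3: a_3=1, p_3 = 1*133 + 89 = 222, q_3 = 1*3 + 2 = 5.
  i=4: a_4=9, p_4 = 9*222 + 133 = 2131, q_4 = 9*5 + 3 = 48.
  i=5: a_5=3, p_5 = 3*2131 + 222 = 6615, q_5 = 3*48 + 5 = 149.
  i=6: a_6=1, p_6 = 1*6615 + 2131 = 8746, q_6 = 1*149 + 48 = 197.
  i=7: a_7=3, p_7 = 3*8746 + 6615 = 32853, q_7 = 3*197 + 149 = 740.
  i=8: a_8=9, p_8 = 9*32853 + 8746 = 304423, q_8 = 9*740 + 197 = 6857.
  i=9: a_9=1, p_9 = 1*304423 + 32853 = 337276, q_9 = 1*6857 + 740 = 7597.
  i=10: a_10=1, p_10 = 1*337276 + 304423 = 641699, q_10 = 1*7597 + 6857 = 14454.
  i=11: a_11=2, p_11 = 2*641699 + 337276 = 1620674, q_11 = 2*14454 + 7597 = 36505.
Check: 1620674^2 - 1971*36505^2 = 2626584214276 - 2626584214275 = 1, so (x, y) = (1620674, 36505) solves the equation, and by the theorem it is the least positive solution.

(x, y) = (1620674, 36505)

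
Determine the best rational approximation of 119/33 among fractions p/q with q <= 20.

65/18

Expand x = 119/33 as a continued fraction with the Euclidean algorithm:
  119 = 3*33 + 20, so a_0 = 3.
  33 = 1*20 + 13, so a_1 = 1.
  20 = 1*13 + 7, so a_2 = 1.
  13 = 1*7 + 6, so a_3 = 1.
  7 = 1*6 + 1, so a_4 = 1.
  6 = 6*1 + 0, so a_5 = 6.
so x = [3; 1, 1, 1, 1, 6].
Convergents (p_i = a_i*p_{i-1} + p_{i-2}, q_i = a_i*q_{i-1} + q_{i-2} with p_{-2}=0, p_{-1}=1, q_{-2}=1, q_{-1}=0), until the denominator exceeds 20:
  i=0: a_0=3, p_0 = 3*1 + 0 = 3, q_0 = 3*0 + 1 = 1.
  i=1: a_1=1, p_1 = 1*3 + 1 = 4, q_1 = 1*1 + 0 = 1.
  i=2: a_2=1, p_2 = 1*4 + 3 = 7, q_2 = 1*1 + 1 = 2.
  i=3: a_3=1, p_3 = 1*7 + 4 = 11, q_3 = 1*2 + 1 = 3.
  i=4: a_4=1, p_4 = 1*11 + 7 = 18, q_4 = 1*3 + 2 = 5.
  i=5: a_5=6, p_5 = 6*18 + 11 = 119, q_5 = 6*5 + 3 = 33.
q_5 = 33 > 20, so the last convergent with denominator <= 20 is p_4/q_4 = 18/5.
The closest fraction with denominator <= 20 is either p_4/q_4 or the intermediate fraction (k*p_4 + p_3)/(k*q_4 + q_3) with the largest k >= 1 whose denominator stays <= 20; these approach x as k grows, and every other convergent or intermediate fraction in range is farther away.
Largest k: floor((20 - q_3)/q_4) = floor((20 - 3)/5) = 3.
That gives (3*18 + 11)/(3*5 + 3) = 65/18.
Compare the errors: |x - 18/5| = |119*5 - 18*33|/(33*5) = 1/165, and |x - 65/18| = |119*18 - 65*33|/(33*18) = 3/594.
Cross-multiplying, 3*165 = 495 < 594 = 1*594, so 3/594 is smaller: the intermediate fraction 65/18 is closer to x than 18/5.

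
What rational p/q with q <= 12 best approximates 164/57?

23/8

Expand x = 164/57 as a continued fraction with the Euclidean algorithm:
  164 = 2*57 + 50, so a_0 = 2.
  57 = 1*50 + 7, so a_1 = 1.
  50 = 7*7 + 1, so a_2 = 7.
  7 = 7*1 + 0, so a_3 = 7.
so x = [2; 1, 7, 7].
Convergents (p_i = a_i*p_{i-1} + p_{i-2}, q_i = a_i*q_{i-1} + q_{i-2} with p_{-2}=0, p_{-1}=1, q_{-2}=1, q_{-1}=0), until the denominator exceeds 12:
  i=0: a_0=2, p_0 = 2*1 + 0 = 2, q_0 = 2*0 + 1 = 1.
  i=1: a_1=1, p_1 = 1*2 + 1 = 3, q_1 = 1*1 + 0 = 1.
  i=2: a_2=7, p_2 = 7*3 + 2 = 23, q_2 = 7*1 + 1 = 8.
  i=3: a_3=7, p_3 = 7*23 + 3 = 164, q_3 = 7*8 + 1 = 57.
q_3 = 57 > 12, so the last convergent with denominator <= 12 is p_2/q_2 = 23/8.
The closest fraction with denominator <= 12 is either p_2/q_2 or the intermediate fraction (k*p_2 + p_1)/(k*q_2 + q_1) with the largest k >= 1 whose denominator stays <= 12; these approach x as k grows, and every other convergent or intermediate fraction in range is farther away.
Largest k: floor((12 - q_1)/q_2) = floor((12 - 1)/8) = 1.
That gives (1*23 + 3)/(1*8 + 1) = 26/9.
Compare the errors: |x - 23/8| = |164*8 - 23*57|/(57*8) = 1/456, and |x - 26/9| = |164*9 - 26*57|/(57*9) = 6/513.
Cross-multiplying, 1*513 = 513 < 2736 = 6*456, so 1/456 is smaller: the convergent 23/8 is closer to x than 26/9.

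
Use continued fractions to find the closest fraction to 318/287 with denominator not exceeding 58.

41/37

Expand x = 318/287 as a continued fraction with the Euclidean algorithm:
  318 = 1*287 + 31, so a_0 = 1.
  287 = 9*31 + 8, so a_1 = 9.
  31 = 3*8 + 7, so a_2 = 3.
  8 = 1*7 + 1, so a_3 = 1.
  7 = 7*1 + 0, so a_4 = 7.
so x = [1; 9, 3, 1, 7].
Convergents (p_i = a_i*p_{i-1} + p_{i-2}, q_i = a_i*q_{i-1} + q_{i-2} with p_{-2}=0, p_{-1}=1, q_{-2}=1, q_{-1}=0), until the denominator exceeds 58:
  i=0: a_0=1, p_0 = 1*1 + 0 = 1, q_0 = 1*0 + 1 = 1.
  i=1: a_1=9, p_1 = 9*1 + 1 = 10, q_1 = 9*1 + 0 = 9.
  i=2: a_2=3, p_2 = 3*10 + 1 = 31, q_2 = 3*9 + 1 = 28.
  i=3: a_3=1, p_3 = 1*31 + 10 = 41, q_3 = 1*28 + 9 = 37.
  i=4: a_4=7, p_4 = 7*41 + 31 = 318, q_4 = 7*37 + 28 = 287.
q_4 = 287 > 58, so the last convergent with denominator <= 58 is p_3/q_3 = 41/37.
The closest fraction with denominator <= 58 is either p_3/q_3 or the intermediate fraction (k*p_3 + p_2)/(k*q_3 + q_2) with the largest k >= 1 whose denominator stays <= 58; these approach x as k grows, and every other convergent or intermediate fraction in range is farther away.
Largest k: floor((58 - q_2)/q_3) = floor((58 - 28)/37) = 0.
Since k = 0, no intermediate fraction beyond p_3/q_3 has denominator <= 58, so the convergent 41/37 is the closest (its error is |318*37 - 41*287|/(287*37) = 1/10619).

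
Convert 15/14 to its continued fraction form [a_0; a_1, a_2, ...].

Run the Euclidean algorithm on 15 and 14; the successive quotients are the partial quotients a_0, a_1, ... (each step inverts the fractional part left over by the previous one):
  15 = 1*14 + 1, so a_0 = 1.
  14 = 14*1 + 0, so a_1 = 14.
The remainder reaches 0 after 2 divisions, so the expansion has 2 partial quotients, read off in order.

[1; 14]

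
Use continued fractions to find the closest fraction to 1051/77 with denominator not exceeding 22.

Expand x = 1051/77 as a continued fraction with the Euclidean algorithm:
  1051 = 13*77 + 50, so a_0 = 13.
  77 = 1*50 + 27, so a_1 = 1.
  50 = 1*27 + 23, so a_2 = 1.
  27 = 1*23 + 4, so a_3 = 1.
  23 = 5*4 + 3, so a_4 = 5.
  4 = 1*3 + 1, so a_5 = 1.
  3 = 3*1 + 0, so a_6 = 3.
so x = [13; 1, 1, 1, 5, 1, 3].
Convergents (p_i = a_i*p_{i-1} + p_{i-2}, q_i = a_i*q_{i-1} + q_{i-2} with p_{-2}=0, p_{-1}=1, q_{-2}=1, q_{-1}=0), until the denominator exceeds 22:
  i=0: a_0=13, p_0 = 13*1 + 0 = 13, q_0 = 13*0 + 1 = 1.
  i=1: a_1=1, p_1 = 1*13 + 1 = 14, q_1 = 1*1 + 0 = 1.
  i=2: a_2=1, p_2 = 1*14 + 13 = 27, q_2 = 1*1 + 1 = 2.
  i=3: a_3=1, p_3 = 1*27 + 14 = 41, q_3 = 1*2 + 1 = 3.
  i=4: a_4=5, p_4 = 5*41 + 27 = 232, q_4 = 5*3 + 2 = 17.
  i=5: a_5=1, p_5 = 1*232 + 41 = 273, q_5 = 1*17 + 3 = 20.
  i=6: a_6=3, p_6 = 3*273 + 232 = 1051, q_6 = 3*20 + 17 = 77.
q_6 = 77 > 22, so the last convergent with denominator <= 22 is p_5/q_5 = 273/20.
The closest fraction with denominator <= 22 is either p_5/q_5 or the intermediate fraction (k*p_5 + p_4)/(k*q_5 + q_4) with the largest k >= 1 whose denominator stays <= 22; these approach x as k grows, and every other convergent or intermediate fraction in range is farther away.
Largest k: floor((22 - q_4)/q_5) = floor((22 - 17)/20) = 0.
Since k = 0, no intermediate fraction beyond p_5/q_5 has denominator <= 22, so the convergent 273/20 is the closest (its error is |1051*20 - 273*77|/(77*20) = 1/1540).

273/20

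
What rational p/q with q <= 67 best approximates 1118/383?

Expand x = 1118/383 as a continued fraction with the Euclidean algorithm:
  1118 = 2*383 + 352, so a_0 = 2.
  383 = 1*352 + 31, so a_1 = 1.
  352 = 11*31 + 11, so a_2 = 11.
  31 = 2*11 + 9, so a_3 = 2.
  11 = 1*9 + 2, so a_4 = 1.
  9 = 4*2 + 1, so a_5 = 4.
  2 = 2*1 + 0, so a_6 = 2.
so x = [2; 1, 11, 2, 1, 4, 2].
Convergents (p_i = a_i*p_{i-1} + p_{i-2}, q_i = a_i*q_{i-1} + q_{i-2} with p_{-2}=0, p_{-1}=1, q_{-2}=1, q_{-1}=0), until the denominator exceeds 67:
  i=0: a_0=2, p_0 = 2*1 + 0 = 2, q_0 = 2*0 + 1 = 1.
  i=1: a_1=1, p_1 = 1*2 + 1 = 3, q_1 = 1*1 + 0 = 1.
  i=2: a_2=11, p_2 = 11*3 + 2 = 35, q_2 = 11*1 + 1 = 12.
  i=3: a_3=2, p_3 = 2*35 + 3 = 73, q_3 = 2*12 + 1 = 25.
  i=4: a_4=1, p_4 = 1*73 + 35 = 108, q_4 = 1*25 + 12 = 37.
  i=5: a_5=4, p_5 = 4*108 + 73 = 505, q_5 = 4*37 + 25 = 173.
q_5 = 173 > 67, so the last convergent with denominator <= 67 is p_4/q_4 = 108/37.
The closest fraction with denominator <= 67 is either p_4/q_4 or the intermediate fraction (k*p_4 + p_3)/(k*q_4 + q_3) with the largest k >= 1 whose denominator stays <= 67; these approach x as k grows, and every other convergent or intermediate fraction in range is farther away.
Largest k: floor((67 - q_3)/q_4) = floor((67 - 25)/37) = 1.
That gives (1*108 + 73)/(1*37 + 25) = 181/62.
Compare the errors: |x - 108/37| = |1118*37 - 108*383|/(383*37) = 2/14171, and |x - 181/62| = |1118*62 - 181*383|/(383*62) = 7/23746.
Cross-multiplying, 2*23746 = 47492 < 99197 = 7*14171, so 2/14171 is smaller: the convergent 108/37 is closer to x than 181/62.

108/37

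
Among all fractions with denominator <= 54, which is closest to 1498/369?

Expand x = 1498/369 as a continued fraction with the Euclidean algorithm:
  1498 = 4*369 + 22, so a_0 = 4.
  369 = 16*22 + 17, so a_1 = 16.
  22 = 1*17 + 5, so a_2 = 1.
  17 = 3*5 + 2, so a_3 = 3.
  5 = 2*2 + 1, so a_4 = 2.
  2 = 2*1 + 0, so a_5 = 2.
so x = [4; 16, 1, 3, 2, 2].
Convergents (p_i = a_i*p_{i-1} + p_{i-2}, q_i = a_i*q_{i-1} + q_{i-2} with p_{-2}=0, p_{-1}=1, q_{-2}=1, q_{-1}=0), until the denominator exceeds 54:
  i=0: a_0=4, p_0 = 4*1 + 0 = 4, q_0 = 4*0 + 1 = 1.
  i=1: a_1=16, p_1 = 16*4 + 1 = 65, q_1 = 16*1 + 0 = 16.
  i=2: a_2=1, p_2 = 1*65 + 4 = 69, q_2 = 1*16 + 1 = 17.
  i=3: a_3=3, p_3 = 3*69 + 65 = 272, q_3 = 3*17 + 16 = 67.
q_3 = 67 > 54, so the last convergent with denominator <= 54 is p_2/q_2 = 69/17.
The closest fraction with denominator <= 54 is either p_2/q_2 or the intermediate fraction (k*p_2 + p_1)/(k*q_2 + q_1) with the largest k >= 1 whose denominator stays <= 54; these approach x as k grows, and every other convergent or intermediate fraction in range is farther away.
Largest k: floor((54 - q_1)/q_2) = floor((54 - 16)/17) = 2.
That gives (2*69 + 65)/(2*17 + 16) = 203/50.
Compare the errors: |x - 69/17| = |1498*17 - 69*369|/(369*17) = 5/6273, and |x - 203/50| = |1498*50 - 203*369|/(369*50) = 7/18450.
Cross-multiplying, 7*6273 = 43911 < 92250 = 5*18450, so 7/18450 is smaller: the intermediate fraction 203/50 is closer to x than 69/17.

203/50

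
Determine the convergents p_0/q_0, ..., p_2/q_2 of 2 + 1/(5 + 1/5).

Using the convergent recurrence p_i = a_i*p_{i-1} + p_{i-2}, q_i = a_i*q_{i-1} + q_{i-2} with p_{-2}=0, p_{-1}=1, q_{-2}=1, q_{-1}=0:
  i=0: a_0=2, p_0 = 2*1 + 0 = 2, q_0 = 2*0 + 1 = 1.
  i=1: a_1=5, p_1 = 5*2 + 1 = 11, q_1 = 5*1 + 0 = 5.
  i=2: a_2=5, p_2 = 5*11 + 2 = 57, q_2 = 5*5 + 1 = 26.

2/1, 11/5, 57/26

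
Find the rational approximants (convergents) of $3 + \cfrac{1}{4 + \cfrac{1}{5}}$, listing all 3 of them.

Using the convergent recurrence p_i = a_i*p_{i-1} + p_{i-2}, q_i = a_i*q_{i-1} + q_{i-2} with p_{-2}=0, p_{-1}=1, q_{-2}=1, q_{-1}=0:
  i=0: a_0=3, p_0 = 3*1 + 0 = 3, q_0 = 3*0 + 1 = 1.
  i=1: a_1=4, p_1 = 4*3 + 1 = 13, q_1 = 4*1 + 0 = 4.
  i=2: a_2=5, p_2 = 5*13 + 3 = 68, q_2 = 5*4 + 1 = 21.

3/1, 13/4, 68/21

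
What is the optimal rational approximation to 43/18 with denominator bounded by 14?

Expand x = 43/18 as a continued fraction with the Euclidean algorithm:
  43 = 2*18 + 7, so a_0 = 2.
  18 = 2*7 + 4, so a_1 = 2.
  7 = 1*4 + 3, so a_2 = 1.
  4 = 1*3 + 1, so a_3 = 1.
  3 = 3*1 + 0, so a_4 = 3.
so x = [2; 2, 1, 1, 3].
Convergents (p_i = a_i*p_{i-1} + p_{i-2}, q_i = a_i*q_{i-1} + q_{i-2} with p_{-2}=0, p_{-1}=1, q_{-2}=1, q_{-1}=0), until the denominator exceeds 14:
  i=0: a_0=2, p_0 = 2*1 + 0 = 2, q_0 = 2*0 + 1 = 1.
  i=1: a_1=2, p_1 = 2*2 + 1 = 5, q_1 = 2*1 + 0 = 2.
  i=2: a_2=1, p_2 = 1*5 + 2 = 7, q_2 = 1*2 + 1 = 3.
  i=3: a_3=1, p_3 = 1*7 + 5 = 12, q_3 = 1*3 + 2 = 5.
  i=4: a_4=3, p_4 = 3*12 + 7 = 43, q_4 = 3*5 + 3 = 18.
q_4 = 18 > 14, so the last convergent with denominator <= 14 is p_3/q_3 = 12/5.
The closest fraction with denominator <= 14 is either p_3/q_3 or the intermediate fraction (k*p_3 + p_2)/(k*q_3 + q_2) with the largest k >= 1 whose denominator stays <= 14; these approach x as k grows, and every other convergent or intermediate fraction in range is farther away.
Largest k: floor((14 - q_2)/q_3) = floor((14 - 3)/5) = 2.
That gives (2*12 + 7)/(2*5 + 3) = 31/13.
Compare the errors: |x - 12/5| = |43*5 - 12*18|/(18*5) = 1/90, and |x - 31/13| = |43*13 - 31*18|/(18*13) = 1/234.
Cross-multiplying, 1*90 = 90 < 234 = 1*234, so 1/234 is smaller: the intermediate fraction 31/13 is closer to x than 12/5.

31/13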